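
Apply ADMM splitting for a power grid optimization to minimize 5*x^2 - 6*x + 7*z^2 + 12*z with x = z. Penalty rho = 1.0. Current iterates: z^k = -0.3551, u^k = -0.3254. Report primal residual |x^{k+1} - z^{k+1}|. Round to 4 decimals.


ADMM iteration with rho = 1.0, z^k = -0.3551, u^k = -0.3254
Step 1: x-update.
Minimize 5*x^2 - 6*x + (1.0/2)*(x + 0.3551 - 0.3254)^2
FOC: (2*5 + 1.0)*x = 6 + 1.0*(-0.3551 + 0.3254)
x^{k+1} = 0.5428
Step 2: z-update.
Minimize 7*z^2 + 12*z + (1.0/2)*(0.5428 - z - 0.3254)^2
FOC: (2*7 + 1.0)*z = -12 + 1.0*(0.5428 - 0.3254)
z^{k+1} = -0.7855
Step 3: u-update.
u^{k+1} = -0.3254 + 0.5428 + 0.7855 = 1.0029
Step 4: Primal residual = |0.5428 + 0.7855| = 1.3283


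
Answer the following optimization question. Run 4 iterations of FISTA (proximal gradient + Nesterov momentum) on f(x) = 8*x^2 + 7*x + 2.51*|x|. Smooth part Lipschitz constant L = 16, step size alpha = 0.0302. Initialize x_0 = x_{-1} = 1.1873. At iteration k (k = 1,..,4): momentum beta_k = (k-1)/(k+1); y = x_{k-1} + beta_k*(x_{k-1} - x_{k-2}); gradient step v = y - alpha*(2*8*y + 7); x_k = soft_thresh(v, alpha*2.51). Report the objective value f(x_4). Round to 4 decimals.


FISTA on f(x) = 8*x^2 + 7*x + 2.51*|x|
L = 16, alpha = 0.0302
Iteration 1: beta = 0.0, y = 1.1873 + 0.0*(1.1873 - 1.1873) = 1.1873
  grad(y) = 25.9968, v = y - alpha*grad = 0.4022
  prox(v) = soft_thresh(0.4022, 0.0758) = 0.3264
Iteration 2: beta = 0.3333, y = 0.3264 + 0.3333*(0.3264 - 1.1873) = 0.0394
  grad(y) = 7.6308, v = y - alpha*grad = -0.191
  prox(v) = soft_thresh(-0.191, 0.0758) = -0.1152
Iteration 3: beta = 0.5, y = -0.1152 + 0.5*(-0.1152 - 0.3264) = -0.336
  grad(y) = 1.6235, v = y - alpha*grad = -0.3851
  prox(v) = soft_thresh(-0.3851, 0.0758) = -0.3093
Iteration 4: beta = 0.6, y = -0.3093 + 0.6*(-0.3093 + 0.1152) = -0.4257
  grad(y) = 0.1891, v = y - alpha*grad = -0.4314
  prox(v) = soft_thresh(-0.4314, 0.0758) = -0.3556
f(x_4) = 8*(-0.3556)^2 + 7*(-0.3556) + 2.51*|-0.3556| = -0.585


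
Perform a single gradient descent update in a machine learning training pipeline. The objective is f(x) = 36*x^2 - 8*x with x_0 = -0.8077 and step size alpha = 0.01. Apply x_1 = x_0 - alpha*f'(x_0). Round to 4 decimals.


We compute the gradient at x_0 and apply the update.
f'(x) = 72*x - 8
f'(-0.8077) = 72*-0.8077 - 8 = -66.1544
x_1 = -0.8077 - 0.01*-66.1544 = -0.1462


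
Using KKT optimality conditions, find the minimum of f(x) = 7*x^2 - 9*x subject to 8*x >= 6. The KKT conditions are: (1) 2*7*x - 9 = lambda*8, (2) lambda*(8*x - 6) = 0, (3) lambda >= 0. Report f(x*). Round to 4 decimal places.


Step 1: Try lambda = 0 (constraint inactive).
x_unc = 9/(2*7) = 0.6429
Check: 8*0.6429 = 5.1432 < 6 -- violated!
Step 2: Constraint must be active: 8*x = 6
x* = 6/8 = 0.75
lambda = (2*7*0.75 - 9)/8 = 0.1875
Step 3: Compute optimal value.
f(x*) = 7*0.75^2 - 9*0.75 = -2.8125


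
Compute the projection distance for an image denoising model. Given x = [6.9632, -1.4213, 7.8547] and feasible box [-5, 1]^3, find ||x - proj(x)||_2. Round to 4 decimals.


Project each component onto [-5, 1].
clip(6.9632) = 1.0, clip(-1.4213) = -1.4213, clip(7.8547) = 1.0
Projection = [1.0, -1.4213, 1.0]
Squared diffs: [35.5598, 0.0, 46.9869]
Distance = sqrt(82.5467) = 9.0855


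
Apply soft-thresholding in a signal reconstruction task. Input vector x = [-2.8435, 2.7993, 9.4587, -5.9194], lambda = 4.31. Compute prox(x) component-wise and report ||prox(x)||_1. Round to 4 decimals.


Soft-thresholding with lambda = 4.31:
prox(-2.8435) = sign(-2.8435)*max(|-2.8435| - 4.31, 0) = 0.0
prox(2.7993) = sign(2.7993)*max(|2.7993| - 4.31, 0) = 0.0
prox(9.4587) = sign(9.4587)*max(|9.4587| - 4.31, 0) = 5.1487
prox(-5.9194) = sign(-5.9194)*max(|-5.9194| - 4.31, 0) = -1.6094
prox(x) = [0.0, 0.0, 5.1487, -1.6094]
||prox(x)||_1 = 0.0 + 0.0 + 5.1487 + 1.6094 = 6.7581


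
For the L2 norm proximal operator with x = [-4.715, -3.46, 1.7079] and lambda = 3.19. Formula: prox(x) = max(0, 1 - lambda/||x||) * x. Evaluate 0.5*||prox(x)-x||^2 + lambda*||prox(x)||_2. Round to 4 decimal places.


Step 1: Compute ||x||.
||x|| = 6.0926
Step 2: Compute scaling factor.
scale = max(0, 1 - 3.19/6.0926) = 0.4764
Step 3: prox(x) = [-2.2463, -1.6484, 0.8137]
||prox(x)|| = 2.9026
Step 4: Proximal objective.
0.5*||prox-x||^2 = 5.0881
lambda*||prox|| = 9.2593
Total = 14.3473


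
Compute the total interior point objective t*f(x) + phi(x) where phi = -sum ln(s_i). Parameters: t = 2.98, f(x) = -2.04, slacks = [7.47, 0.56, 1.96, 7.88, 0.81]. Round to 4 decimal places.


Step 1: Compute log-barrier.
ln values: [2.0109, -0.5798, 0.6729, 2.0643, -0.2107]
phi = -(2.0109 - 0.5798 + 0.6729 + 2.0643 - 0.2107) = -3.9576
Step 2: Compute augmented objective.
t*f(x) = 2.98*-2.04 = -6.0792
Total = -6.0792 - 3.9576 = -10.0368


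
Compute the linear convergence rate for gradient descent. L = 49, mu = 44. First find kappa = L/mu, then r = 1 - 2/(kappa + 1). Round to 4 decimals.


Step 1: Compute the condition number.
kappa = L/mu = 49/44 = 1.1136
Step 2: Compute the convergence rate.
r = 1 - 2/(kappa + 1) = 1 - 2*mu/(L + mu) = (L - mu)/(L + mu) = 5/93 = 0.0538


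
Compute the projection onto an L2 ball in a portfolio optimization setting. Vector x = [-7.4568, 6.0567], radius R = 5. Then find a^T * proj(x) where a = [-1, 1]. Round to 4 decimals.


Step 1: Compute ||x|| (intermediates to 6 decimals).
||x|| = sqrt((-7.4568)^2 + 6.0567^2) = 9.606637
Step 2: Project.
Since ||x|| > R, scale = R/||x|| = 5/9.606637 = 0.520474, proj(x) = scale * x
proj(x) = [-3.881071, 3.152355]
Step 3: Dot product.
a^T * proj(x) = -1*(-3.881071) + 1*3.152355 = 7.0334


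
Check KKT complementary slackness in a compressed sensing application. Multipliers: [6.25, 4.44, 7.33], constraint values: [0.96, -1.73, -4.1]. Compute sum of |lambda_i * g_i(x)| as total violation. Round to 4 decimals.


KKT complementary slackness check:
lambda_1 * g_1 = 6.25 * 0.96 = 6.0
lambda_2 * g_2 = 4.44 * -1.73 = -7.6812
lambda_3 * g_3 = 7.33 * -4.1 = -30.053
Total violation = 6.0 + 7.6812 + 30.053 = 43.7342


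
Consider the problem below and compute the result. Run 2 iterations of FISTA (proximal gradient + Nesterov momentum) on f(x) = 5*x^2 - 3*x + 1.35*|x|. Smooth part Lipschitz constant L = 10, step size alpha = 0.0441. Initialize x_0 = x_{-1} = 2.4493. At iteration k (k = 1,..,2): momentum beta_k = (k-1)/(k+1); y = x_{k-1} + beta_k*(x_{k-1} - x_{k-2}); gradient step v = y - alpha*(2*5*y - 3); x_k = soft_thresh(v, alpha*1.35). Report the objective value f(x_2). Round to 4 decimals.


FISTA on f(x) = 5*x^2 - 3*x + 1.35*|x|
L = 10, alpha = 0.0441
Iteration 1: beta = 0.0, y = 2.4493 + 0.0*(2.4493 - 2.4493) = 2.4493
  grad(y) = 21.493, v = y - alpha*grad = 1.5015
  prox(v) = soft_thresh(1.5015, 0.0595) = 1.4419
Iteration 2: beta = 0.3333, y = 1.4419 + 0.3333*(1.4419 - 2.4493) = 1.1061
  grad(y) = 8.0613, v = y - alpha*grad = 0.7506
  prox(v) = soft_thresh(0.7506, 0.0595) = 0.6911
f(x_2) = 5*0.6911^2 - 3*0.6911 + 1.35*|0.6911| = 1.2477


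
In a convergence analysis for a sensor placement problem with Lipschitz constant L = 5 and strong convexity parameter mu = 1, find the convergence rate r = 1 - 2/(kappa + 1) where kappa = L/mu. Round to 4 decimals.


Step 1: Compute the condition number.
kappa = L/mu = 5/1 = 5.0
Step 2: Compute the convergence rate.
r = 1 - 2/(kappa + 1) = 1 - 2*mu/(L + mu) = (L - mu)/(L + mu) = 4/6 = 0.6667


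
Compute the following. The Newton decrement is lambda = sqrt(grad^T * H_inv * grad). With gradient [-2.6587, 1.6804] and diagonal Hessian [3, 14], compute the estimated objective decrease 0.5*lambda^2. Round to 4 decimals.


Step 1: H is diagonal, so H^(-1) * g = [-0.8862, 0.12].
Step 2: g^T H^(-1) g = sum_i g_i^2 / H_ii
  = (-2.6587)^2/3 + (1.6804)^2/14
  = 2.3562 + 0.2017 = 2.5579
Step 3: Objective decrease = 0.5 * g^T H^(-1) g = 1.279


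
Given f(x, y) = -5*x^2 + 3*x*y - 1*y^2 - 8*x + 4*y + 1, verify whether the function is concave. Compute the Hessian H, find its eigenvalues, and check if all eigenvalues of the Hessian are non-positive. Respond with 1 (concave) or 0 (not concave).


The Hessian of f(x,y) = -5*x^2 + 3*x*y - 1*y^2 - 8*x + 4*y + 1 is:
H = [[-10, 3], [3, -2]]
Trace = -10 - 2 = -12
Determinant = -10*-2 - (3)^2 = 11
Discriminant = (-12)^2 - 4*11 = 100.0
Eigenvalues: lambda_1 = -11.0, lambda_2 = -1.0
The function is concave.

1


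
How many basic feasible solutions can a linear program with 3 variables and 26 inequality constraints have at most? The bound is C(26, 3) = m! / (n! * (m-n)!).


Each vertex corresponds to some choice of n active constraints out of m, so the number of vertices is at most C(m, n) = m! / (n!(m-n)!).
m = 26, n = 3
Numerator: 26 * 25 * 24
Denominator: 3! = 6
C(26, 3) = 2600


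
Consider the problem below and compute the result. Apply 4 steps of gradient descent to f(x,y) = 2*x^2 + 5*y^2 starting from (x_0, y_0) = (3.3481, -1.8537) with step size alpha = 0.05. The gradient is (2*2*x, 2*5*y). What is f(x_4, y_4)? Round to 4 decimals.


Gradient descent on f(x,y) = 2*x^2 + 5*y^2.
Starting point: (3.3481, -1.8537), alpha = 0.05
Step 1: grad_x = 2*2*3.3481 = 13.3924, grad_y = 2*5*-1.8537 = -18.537
  x_1 = 3.3481 - 0.05*13.3924 = 2.6785
  y_1 = -1.8537 - 0.05*-18.537 = -0.9269
Step 2: grad_x = 2*2*2.6785 = 10.7139, grad_y = 2*5*-0.9269 = -9.2685
  x_2 = 2.6785 - 0.05*10.7139 = 2.1428
  y_2 = -0.9269 - 0.05*-9.2685 = -0.4634
Step 3: grad_x = 2*2*2.1428 = 8.5711, grad_y = 2*5*-0.4634 = -4.6343
  x_3 = 2.1428 - 0.05*8.5711 = 1.7142
  y_3 = -0.4634 - 0.05*-4.6343 = -0.2317
Step 4: grad_x = 2*2*1.7142 = 6.8569, grad_y = 2*5*-0.2317 = -2.3171
  x_4 = 1.7142 - 0.05*6.8569 = 1.3714
  y_4 = -0.2317 - 0.05*-2.3171 = -0.1159
f(1.3714, -0.1159) = 2*1.3714^2 + 5*(-0.1159)^2 = 3.8285


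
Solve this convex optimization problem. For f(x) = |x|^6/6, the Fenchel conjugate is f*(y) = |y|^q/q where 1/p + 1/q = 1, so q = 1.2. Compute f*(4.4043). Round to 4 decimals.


The conjugate exponent q satisfies 1/p + 1/q = 1.
p = 6, so q = 6/(6 - 1) = 1.2
|y|^q = 4.4043^1.2 = 5.9245
f*(4.4043) = 5.9245 / 1.2 = 4.9371


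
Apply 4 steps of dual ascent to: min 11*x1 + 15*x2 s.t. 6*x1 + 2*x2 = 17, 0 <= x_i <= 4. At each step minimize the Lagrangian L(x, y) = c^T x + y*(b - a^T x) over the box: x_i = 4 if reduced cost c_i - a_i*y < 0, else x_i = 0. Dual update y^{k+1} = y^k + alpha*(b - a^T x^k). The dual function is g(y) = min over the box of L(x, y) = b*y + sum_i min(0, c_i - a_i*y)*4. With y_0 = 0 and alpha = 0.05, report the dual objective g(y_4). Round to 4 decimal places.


Dual ascent for LP: min 11*x1 + 15*x2, 6*x1 + 2*x2 = 17, 0 <= x_i <= 4
Step 1: y^k = 0.0, reduced costs: (11.0, 15.0)
  x^k = (0.0, 0.0), subgradient = b - a^T x = 17.0
  y^{k+1} = 0.0 + 0.05*17.0 = 0.85
Step 2: y^k = 0.85, reduced costs: (5.9, 13.3)
  x^k = (0.0, 0.0), subgradient = b - a^T x = 17.0
  y^{k+1} = 0.85 + 0.05*17.0 = 1.7
Step 3: y^k = 1.7, reduced costs: (0.8, 11.6)
  x^k = (0.0, 0.0), subgradient = b - a^T x = 17.0
  y^{k+1} = 1.7 + 0.05*17.0 = 2.55
Step 4: y^k = 2.55, reduced costs: (-4.3, 9.9)
  x^k = (4.0, 0.0), subgradient = b - a^T x = -7.0
  y^{k+1} = 2.55 + 0.05*-7.0 = 2.2
Dual objective at y_4 = 2.2: reduced costs (-2.2, 10.6), box minimizer x = (4.0, 0.0)
g(y_4) = b*y + (c1 - a1*y)*x1 + (c2 - a2*y)*x2 = 17*2.2 + (-2.2)*4.0 + 10.6*0.0 = 37.4 - 8.8 + 0.0 = 28.6


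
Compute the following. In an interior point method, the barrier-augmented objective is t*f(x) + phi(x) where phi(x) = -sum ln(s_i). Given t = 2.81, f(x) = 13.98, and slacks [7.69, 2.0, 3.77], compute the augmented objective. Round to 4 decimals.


Step 1: Compute log-barrier.
ln values: [2.0399, 0.6931, 1.3271]
phi = -(2.0399 + 0.6931 + 1.3271) = -4.0601
Step 2: Compute augmented objective.
t*f(x) = 2.81*13.98 = 39.2838
Total = 39.2838 - 4.0601 = 35.2237


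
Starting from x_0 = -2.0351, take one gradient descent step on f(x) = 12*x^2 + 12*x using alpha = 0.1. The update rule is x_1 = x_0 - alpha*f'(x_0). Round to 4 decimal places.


We compute the gradient at x_0 and apply the update.
f'(x) = 24*x + 12
f'(-2.0351) = 24*-2.0351 + 12 = -36.8424
x_1 = -2.0351 - 0.1*-36.8424 = 1.6491


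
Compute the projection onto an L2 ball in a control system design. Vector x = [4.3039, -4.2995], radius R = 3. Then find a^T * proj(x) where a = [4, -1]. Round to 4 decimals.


Step 1: Compute ||x|| (intermediates to 6 decimals).
||x|| = sqrt(4.3039^2 + (-4.2995)^2) = 6.083523
Step 2: Project.
Since ||x|| > R, scale = R/||x|| = 3/6.083523 = 0.493135, proj(x) = scale * x
proj(x) = [2.122404, -2.120234]
Step 3: Dot product.
a^T * proj(x) = 4*2.122404 - 1*(-2.120234) = 10.6099


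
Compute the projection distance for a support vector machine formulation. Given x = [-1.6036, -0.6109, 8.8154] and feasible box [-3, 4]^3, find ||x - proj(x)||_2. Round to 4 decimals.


Project each component onto [-3, 4].
clip(-1.6036) = -1.6036, clip(-0.6109) = -0.6109, clip(8.8154) = 4.0
Projection = [-1.6036, -0.6109, 4.0]
Squared diffs: [0.0, 0.0, 23.1881]
Distance = sqrt(23.1881) = 4.8154


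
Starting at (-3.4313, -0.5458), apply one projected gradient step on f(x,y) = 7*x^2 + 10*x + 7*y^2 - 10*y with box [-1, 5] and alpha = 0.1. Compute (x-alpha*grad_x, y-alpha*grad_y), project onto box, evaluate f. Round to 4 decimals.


Step 1: Compute gradient at (-3.4313, -0.5458).
grad_x = 2*7*-3.4313 + 10 = -38.0382
grad_y = 2*7*-0.5458 - 10 = -17.6412
Step 2: Gradient step.
x_raw = -3.4313 - 0.1*-38.0382 = 0.3725
y_raw = -0.5458 - 0.1*-17.6412 = 1.2183
Step 3: Project onto [-1, 5].
x_proj = clip(0.3725) = 0.3725
y_proj = clip(1.2183) = 1.2183
Step 4: Evaluate f.
f(0.3725, 1.2183) = 2.9035


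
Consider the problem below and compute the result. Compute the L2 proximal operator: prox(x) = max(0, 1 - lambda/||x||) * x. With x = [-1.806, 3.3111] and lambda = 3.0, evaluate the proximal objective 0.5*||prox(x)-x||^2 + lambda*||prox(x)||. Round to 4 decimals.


Step 1: Compute ||x||.
||x|| = 3.7716
Step 2: Compute scaling factor.
scale = max(0, 1 - 3.0/3.7716) = 0.2046
Step 3: prox(x) = [-0.3695, 0.6774]
||prox(x)|| = 0.7716
Step 4: Proximal objective.
0.5*||prox-x||^2 = 4.5
lambda*||prox|| = 2.3148
Total = 6.8148


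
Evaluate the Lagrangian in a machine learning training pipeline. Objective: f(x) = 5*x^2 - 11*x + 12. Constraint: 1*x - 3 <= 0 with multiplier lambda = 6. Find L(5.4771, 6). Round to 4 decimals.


Step 1: Evaluate f(x).
f(5.4771) = 5*5.4771^2 - 11*5.4771 + 12 = 101.745
Step 2: Evaluate g(x).
g(5.4771) = 1*5.4771 - 3 = 2.4771
Step 3: Compute Lagrangian.
L = 101.745 + 6*2.4771 = 116.6076


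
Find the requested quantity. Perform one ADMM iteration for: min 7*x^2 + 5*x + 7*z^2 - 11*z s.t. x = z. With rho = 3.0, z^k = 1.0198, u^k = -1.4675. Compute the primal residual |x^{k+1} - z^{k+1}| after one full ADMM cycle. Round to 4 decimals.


ADMM iteration with rho = 3.0, z^k = 1.0198, u^k = -1.4675
Step 1: x-update.
Minimize 7*x^2 + 5*x + (3.0/2)*(x - 1.0198 - 1.4675)^2
FOC: (2*7 + 3.0)*x = -5 + 3.0*(1.0198 + 1.4675)
x^{k+1} = 0.1448
Step 2: z-update.
Minimize 7*z^2 - 11*z + (3.0/2)*(0.1448 - z - 1.4675)^2
FOC: (2*7 + 3.0)*z = 11 + 3.0*(0.1448 - 1.4675)
z^{k+1} = 0.4136
Step 3: u-update.
u^{k+1} = -1.4675 + 0.1448 - 0.4136 = -1.7363
Step 4: Primal residual = |0.1448 - 0.4136| = 0.2688


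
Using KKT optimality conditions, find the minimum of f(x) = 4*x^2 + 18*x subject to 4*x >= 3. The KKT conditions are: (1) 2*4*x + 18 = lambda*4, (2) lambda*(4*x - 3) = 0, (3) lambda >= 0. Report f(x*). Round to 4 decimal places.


Step 1: Try lambda = 0 (constraint inactive).
x_unc = -18/(2*4) = -2.25
Check: 4*-2.25 = -9.0 < 3 -- violated!
Step 2: Constraint must be active: 4*x = 3
x* = 3/4 = 0.75
lambda = (2*4*0.75 + 18)/4 = 6.0
Step 3: Compute optimal value.
f(x*) = 4*0.75^2 + 18*0.75 = 15.75


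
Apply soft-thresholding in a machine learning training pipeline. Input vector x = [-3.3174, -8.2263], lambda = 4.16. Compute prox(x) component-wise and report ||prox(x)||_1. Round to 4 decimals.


Soft-thresholding with lambda = 4.16:
prox(-3.3174) = sign(-3.3174)*max(|-3.3174| - 4.16, 0) = 0.0
prox(-8.2263) = sign(-8.2263)*max(|-8.2263| - 4.16, 0) = -4.0663
prox(x) = [0.0, -4.0663]
||prox(x)||_1 = 0.0 + 4.0663 = 4.0663


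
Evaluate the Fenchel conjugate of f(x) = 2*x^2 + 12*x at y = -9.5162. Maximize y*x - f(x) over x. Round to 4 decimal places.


f*(y) = sup_x {y*x - a*x^2 - b*x} = sup_x {(y-b)*x - a*x^2}
FOC: (y - b) - 2a*x = 0 => x* = (y - b)/(2a)
x* = (-9.5162 - 12)/(2*2) = -5.3791
f*(-9.5162) = (y-b)^2/(4a) = (-9.5162 - 12)^2/(4*2)
= 462.9469/8 = 57.8684


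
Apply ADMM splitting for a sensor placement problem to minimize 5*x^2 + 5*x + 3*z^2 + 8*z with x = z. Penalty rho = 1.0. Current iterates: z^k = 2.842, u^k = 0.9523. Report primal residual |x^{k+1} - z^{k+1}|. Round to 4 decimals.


ADMM iteration with rho = 1.0, z^k = 2.842, u^k = 0.9523
Step 1: x-update.
Minimize 5*x^2 + 5*x + (1.0/2)*(x - 2.842 + 0.9523)^2
FOC: (2*5 + 1.0)*x = -5 + 1.0*(2.842 - 0.9523)
x^{k+1} = -0.2828
Step 2: z-update.
Minimize 3*z^2 + 8*z + (1.0/2)*(-0.2828 - z + 0.9523)^2
FOC: (2*3 + 1.0)*z = -8 + 1.0*(-0.2828 + 0.9523)
z^{k+1} = -1.0472
Step 3: u-update.
u^{k+1} = 0.9523 - 0.2828 + 1.0472 = 1.7168
Step 4: Primal residual = |-0.2828 + 1.0472| = 0.7645


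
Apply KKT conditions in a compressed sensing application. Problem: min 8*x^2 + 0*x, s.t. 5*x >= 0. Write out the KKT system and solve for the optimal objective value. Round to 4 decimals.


Step 1: Try lambda = 0 (constraint inactive).
Stationarity: 2*8*x + 0 = 0
x* = 0/(2*8) = 0.0
Check constraint: 5*0.0 = 0.0 >= 0 -- satisfied.
Step 2: Compute optimal value.
f(x*) = 8*0.0^2 + 0*0.0 = 0.0


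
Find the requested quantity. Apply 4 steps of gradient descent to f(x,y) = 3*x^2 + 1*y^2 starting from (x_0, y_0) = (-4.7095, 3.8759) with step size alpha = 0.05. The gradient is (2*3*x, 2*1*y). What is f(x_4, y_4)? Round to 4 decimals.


Gradient descent on f(x,y) = 3*x^2 + 1*y^2.
Starting point: (-4.7095, 3.8759), alpha = 0.05
Step 1: grad_x = 2*3*-4.7095 = -28.257, grad_y = 2*1*3.8759 = 7.7518
  x_1 = -4.7095 - 0.05*-28.257 = -3.2967
  y_1 = 3.8759 - 0.05*7.7518 = 3.4883
Step 2: grad_x = 2*3*-3.2967 = -19.7799, grad_y = 2*1*3.4883 = 6.9766
  x_2 = -3.2967 - 0.05*-19.7799 = -2.3077
  y_2 = 3.4883 - 0.05*6.9766 = 3.1395
Step 3: grad_x = 2*3*-2.3077 = -13.8459, grad_y = 2*1*3.1395 = 6.279
  x_3 = -2.3077 - 0.05*-13.8459 = -1.6154
  y_3 = 3.1395 - 0.05*6.279 = 2.8255
Step 4: grad_x = 2*3*-1.6154 = -9.6922, grad_y = 2*1*2.8255 = 5.6511
  x_4 = -1.6154 - 0.05*-9.6922 = -1.1308
  y_4 = 2.8255 - 0.05*5.6511 = 2.543
f(-1.1308, 2.543) = 3*(-1.1308)^2 + 1*2.543^2 = 10.3025


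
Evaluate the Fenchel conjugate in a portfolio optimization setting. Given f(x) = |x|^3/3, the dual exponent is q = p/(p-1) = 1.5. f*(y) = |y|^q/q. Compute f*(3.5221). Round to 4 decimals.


The conjugate exponent q satisfies 1/p + 1/q = 1.
p = 3, so q = 3/(3 - 1) = 1.5
|y|^q = 3.5221^1.5 = 6.61
f*(3.5221) = 6.61 / 1.5 = 4.4067


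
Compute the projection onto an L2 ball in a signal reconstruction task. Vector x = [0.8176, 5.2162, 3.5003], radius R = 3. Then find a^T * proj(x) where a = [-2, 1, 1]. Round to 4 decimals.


Step 1: Compute ||x|| (intermediates to 6 decimals).
||x|| = sqrt(0.8176^2 + 5.2162^2 + 3.5003^2) = 6.33477
Step 2: Project.
Since ||x|| > R, scale = R/||x|| = 3/6.33477 = 0.473577, proj(x) = scale * x
proj(x) = [0.387197, 2.470272, 1.657662]
Step 3: Dot product.
a^T * proj(x) = -2*0.387197 + 1*2.470272 + 1*1.657662 = 3.3535


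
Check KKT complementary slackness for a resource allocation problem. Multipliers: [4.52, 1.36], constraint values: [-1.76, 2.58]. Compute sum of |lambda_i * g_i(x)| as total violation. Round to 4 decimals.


KKT complementary slackness check:
lambda_1 * g_1 = 4.52 * -1.76 = -7.9552
lambda_2 * g_2 = 1.36 * 2.58 = 3.5088
Total violation = 7.9552 + 3.5088 = 11.464


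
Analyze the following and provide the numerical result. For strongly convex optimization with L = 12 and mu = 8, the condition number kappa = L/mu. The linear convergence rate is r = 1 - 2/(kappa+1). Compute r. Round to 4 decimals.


Step 1: Compute the condition number.
kappa = L/mu = 12/8 = 1.5
Step 2: Compute the convergence rate.
r = 1 - 2/(kappa + 1) = 1 - 2*mu/(L + mu) = (L - mu)/(L + mu) = 4/20 = 0.2


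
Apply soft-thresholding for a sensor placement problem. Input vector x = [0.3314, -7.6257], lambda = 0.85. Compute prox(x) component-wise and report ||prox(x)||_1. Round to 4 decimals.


Soft-thresholding with lambda = 0.85:
prox(0.3314) = sign(0.3314)*max(|0.3314| - 0.85, 0) = 0.0
prox(-7.6257) = sign(-7.6257)*max(|-7.6257| - 0.85, 0) = -6.7757
prox(x) = [0.0, -6.7757]
||prox(x)||_1 = 0.0 + 6.7757 = 6.7757


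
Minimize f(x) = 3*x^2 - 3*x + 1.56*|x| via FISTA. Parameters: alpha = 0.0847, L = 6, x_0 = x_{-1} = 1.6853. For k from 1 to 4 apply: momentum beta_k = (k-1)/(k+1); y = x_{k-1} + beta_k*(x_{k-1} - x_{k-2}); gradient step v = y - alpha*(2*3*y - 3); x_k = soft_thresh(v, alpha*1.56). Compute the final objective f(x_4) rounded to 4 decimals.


FISTA on f(x) = 3*x^2 - 3*x + 1.56*|x|
L = 6, alpha = 0.0847
Iteration 1: beta = 0.0, y = 1.6853 + 0.0*(1.6853 - 1.6853) = 1.6853
  grad(y) = 7.1118, v = y - alpha*grad = 1.0829
  prox(v) = soft_thresh(1.0829, 0.1321) = 0.9508
Iteration 2: beta = 0.3333, y = 0.9508 + 0.3333*(0.9508 - 1.6853) = 0.706
  grad(y) = 1.2358, v = y - alpha*grad = 0.6013
  prox(v) = soft_thresh(0.6013, 0.1321) = 0.4692
Iteration 3: beta = 0.5, y = 0.4692 + 0.5*(0.4692 - 0.9508) = 0.2283
  grad(y) = -1.6299, v = y - alpha*grad = 0.3664
  prox(v) = soft_thresh(0.3664, 0.1321) = 0.2343
Iteration 4: beta = 0.6, y = 0.2343 + 0.6*(0.2343 - 0.4692) = 0.0933
  grad(y) = -2.44, v = y - alpha*grad = 0.3
  prox(v) = soft_thresh(0.3, 0.1321) = 0.1679
f(x_4) = 3*0.1679^2 - 3*0.1679 + 1.56*|0.1679| = -0.1572


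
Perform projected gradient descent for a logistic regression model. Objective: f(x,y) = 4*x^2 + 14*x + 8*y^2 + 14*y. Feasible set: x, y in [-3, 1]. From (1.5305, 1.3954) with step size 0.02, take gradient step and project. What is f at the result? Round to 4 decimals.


Step 1: Compute gradient at (1.5305, 1.3954).
grad_x = 2*4*1.5305 + 14 = 26.244
grad_y = 2*8*1.3954 + 14 = 36.3264
Step 2: Gradient step.
x_raw = 1.5305 - 0.02*26.244 = 1.0056
y_raw = 1.3954 - 0.02*36.3264 = 0.6689
Step 3: Project onto [-3, 1].
x_proj = clip(1.0056) = 1.0
y_proj = clip(0.6689) = 0.6689
Step 4: Evaluate f.
f(1.0, 0.6689) = 30.9433


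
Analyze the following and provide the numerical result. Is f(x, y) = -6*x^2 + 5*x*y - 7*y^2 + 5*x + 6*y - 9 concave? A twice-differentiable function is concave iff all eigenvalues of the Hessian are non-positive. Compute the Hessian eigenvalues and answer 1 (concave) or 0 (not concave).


The Hessian of f(x,y) = -6*x^2 + 5*x*y - 7*y^2 + 5*x + 6*y - 9 is:
H = [[-12, 5], [5, -14]]
Trace = -12 - 14 = -26
Determinant = -12*-14 - (5)^2 = 143
Discriminant = (-26)^2 - 4*143 = 104.0
Eigenvalues: lambda_1 = -18.099, lambda_2 = -7.901
The function is concave.

1


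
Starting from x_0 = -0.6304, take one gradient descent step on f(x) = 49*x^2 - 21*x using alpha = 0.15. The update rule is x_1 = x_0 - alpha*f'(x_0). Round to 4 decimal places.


We compute the gradient at x_0 and apply the update.
f'(x) = 98*x - 21
f'(-0.6304) = 98*-0.6304 - 21 = -82.7792
x_1 = -0.6304 - 0.15*-82.7792 = 11.7865


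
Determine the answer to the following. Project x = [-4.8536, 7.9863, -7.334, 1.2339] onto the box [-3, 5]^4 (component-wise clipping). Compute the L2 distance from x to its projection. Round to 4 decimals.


Project each component onto [-3, 5].
clip(-4.8536) = -3.0, clip(7.9863) = 5.0, clip(-7.334) = -3.0, clip(1.2339) = 1.2339
Projection = [-3.0, 5.0, -3.0, 1.2339]
Squared diffs: [3.4358, 8.918, 18.7836, 0.0]
Distance = sqrt(31.1374) = 5.5801


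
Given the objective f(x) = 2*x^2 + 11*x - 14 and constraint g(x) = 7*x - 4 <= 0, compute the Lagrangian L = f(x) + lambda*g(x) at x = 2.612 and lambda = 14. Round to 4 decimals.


Step 1: Evaluate f(x).
f(2.612) = 2*2.612^2 + 11*2.612 - 14 = 28.3771
Step 2: Evaluate g(x).
g(2.612) = 7*2.612 - 4 = 14.284
Step 3: Compute Lagrangian.
L = 28.3771 + 14*14.284 = 228.3531


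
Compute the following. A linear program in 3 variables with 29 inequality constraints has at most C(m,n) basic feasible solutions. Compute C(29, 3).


Each vertex corresponds to some choice of n active constraints out of m, so the number of vertices is at most C(m, n) = m! / (n!(m-n)!).
m = 29, n = 3
Numerator: 29 * 28 * 27
Denominator: 3! = 6
C(29, 3) = 3654


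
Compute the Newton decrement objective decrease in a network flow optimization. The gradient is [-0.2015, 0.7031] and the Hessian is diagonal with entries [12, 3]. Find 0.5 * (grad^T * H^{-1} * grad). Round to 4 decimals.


Step 1: H is diagonal, so H^(-1) * g = [-0.0168, 0.2344].
Step 2: g^T H^(-1) g = sum_i g_i^2 / H_ii
  = (-0.2015)^2/12 + (0.7031)^2/3
  = 0.0034 + 0.1648 = 0.1682
Step 3: Objective decrease = 0.5 * g^T H^(-1) g = 0.0841


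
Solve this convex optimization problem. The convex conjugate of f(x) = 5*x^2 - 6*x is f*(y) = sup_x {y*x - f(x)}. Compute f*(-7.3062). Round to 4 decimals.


f*(y) = sup_x {y*x - a*x^2 - b*x} = sup_x {(y-b)*x - a*x^2}
FOC: (y - b) - 2a*x = 0 => x* = (y - b)/(2a)
x* = (-7.3062 + 6)/(2*5) = -0.1306
f*(-7.3062) = (y-b)^2/(4a) = (-7.3062 + 6)^2/(4*5)
= 1.7062/20 = 0.0853


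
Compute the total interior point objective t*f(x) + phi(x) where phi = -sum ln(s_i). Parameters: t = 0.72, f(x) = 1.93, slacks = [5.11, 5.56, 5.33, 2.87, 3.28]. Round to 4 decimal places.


Step 1: Compute log-barrier.
ln values: [1.6312, 1.7156, 1.6734, 1.0543, 1.1878]
phi = -(1.6312 + 1.7156 + 1.6734 + 1.0543 + 1.1878) = -7.2623
Step 2: Compute augmented objective.
t*f(x) = 0.72*1.93 = 1.3896
Total = 1.3896 - 7.2623 = -5.8727


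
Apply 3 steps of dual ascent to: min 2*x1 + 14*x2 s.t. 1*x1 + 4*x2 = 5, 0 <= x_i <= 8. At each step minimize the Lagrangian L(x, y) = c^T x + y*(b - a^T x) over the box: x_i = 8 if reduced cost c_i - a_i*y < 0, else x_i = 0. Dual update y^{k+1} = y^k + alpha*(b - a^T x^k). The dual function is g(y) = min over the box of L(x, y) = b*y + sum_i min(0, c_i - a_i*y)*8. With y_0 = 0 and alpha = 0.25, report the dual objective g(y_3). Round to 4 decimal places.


Dual ascent for LP: min 2*x1 + 14*x2, 1*x1 + 4*x2 = 5, 0 <= x_i <= 8
Step 1: y^k = 0.0, reduced costs: (2.0, 14.0)
  x^k = (0.0, 0.0), subgradient = b - a^T x = 5.0
  y^{k+1} = 0.0 + 0.25*5.0 = 1.25
Step 2: y^k = 1.25, reduced costs: (0.75, 9.0)
  x^k = (0.0, 0.0), subgradient = b - a^T x = 5.0
  y^{k+1} = 1.25 + 0.25*5.0 = 2.5
Step 3: y^k = 2.5, reduced costs: (-0.5, 4.0)
  x^k = (8.0, 0.0), subgradient = b - a^T x = -3.0
  y^{k+1} = 2.5 + 0.25*-3.0 = 1.75
Dual objective at y_3 = 1.75: reduced costs (0.25, 7.0), box minimizer x = (0.0, 0.0)
g(y_3) = b*y + (c1 - a1*y)*x1 + (c2 - a2*y)*x2 = 5*1.75 + 0.25*0.0 + 7.0*0.0 = 8.75 + 0.0 + 0.0 = 8.75


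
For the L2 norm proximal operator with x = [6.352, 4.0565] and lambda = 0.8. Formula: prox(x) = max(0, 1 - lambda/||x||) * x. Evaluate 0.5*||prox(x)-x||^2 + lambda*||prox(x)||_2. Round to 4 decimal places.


Step 1: Compute ||x||.
||x|| = 7.5368
Step 2: Compute scaling factor.
scale = max(0, 1 - 0.8/7.5368) = 0.8939
Step 3: prox(x) = [5.6778, 3.6259]
||prox(x)|| = 6.7368
Step 4: Proximal objective.
0.5*||prox-x||^2 = 0.32
lambda*||prox|| = 5.3894
Total = 5.7094


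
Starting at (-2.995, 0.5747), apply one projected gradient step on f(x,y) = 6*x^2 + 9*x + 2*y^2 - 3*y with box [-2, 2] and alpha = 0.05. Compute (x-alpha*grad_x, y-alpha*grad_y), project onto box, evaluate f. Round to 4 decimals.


Step 1: Compute gradient at (-2.995, 0.5747).
grad_x = 2*6*-2.995 + 9 = -26.94
grad_y = 2*2*0.5747 - 3 = -0.7012
Step 2: Gradient step.
x_raw = -2.995 - 0.05*-26.94 = -1.648
y_raw = 0.5747 - 0.05*-0.7012 = 0.6098
Step 3: Project onto [-2, 2].
x_proj = clip(-1.648) = -1.648
y_proj = clip(0.6098) = 0.6098
Step 4: Evaluate f.
f(-1.648, 0.6098) = 0.3778


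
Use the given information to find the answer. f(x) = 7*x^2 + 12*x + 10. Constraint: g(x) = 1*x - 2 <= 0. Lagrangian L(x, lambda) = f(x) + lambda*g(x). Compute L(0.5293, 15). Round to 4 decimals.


Step 1: Evaluate f(x).
f(0.5293) = 7*0.5293^2 + 12*0.5293 + 10 = 18.3127
Step 2: Evaluate g(x).
g(0.5293) = 1*0.5293 - 2 = -1.4707
Step 3: Compute Lagrangian.
L = 18.3127 + 15*-1.4707 = -3.7478


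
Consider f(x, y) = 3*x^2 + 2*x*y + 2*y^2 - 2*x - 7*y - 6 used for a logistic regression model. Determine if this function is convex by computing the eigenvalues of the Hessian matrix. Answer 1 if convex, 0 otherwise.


The Hessian of f(x,y) = 3*x^2 + 2*x*y + 2*y^2 - 2*x - 7*y - 6 is:
H = [[6, 2], [2, 4]]
Trace = 6 + 4 = 10
Determinant = 6*4 - (2)^2 = 20
Discriminant = (10)^2 - 4*20 = 20.0
Eigenvalues: lambda_1 = 2.7639, lambda_2 = 7.2361
The function is convex.

1


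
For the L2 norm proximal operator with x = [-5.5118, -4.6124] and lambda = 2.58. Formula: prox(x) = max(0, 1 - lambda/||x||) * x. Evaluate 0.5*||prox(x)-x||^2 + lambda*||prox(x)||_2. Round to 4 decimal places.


Step 1: Compute ||x||.
||x|| = 7.1871
Step 2: Compute scaling factor.
scale = max(0, 1 - 2.58/7.1871) = 0.641
Step 3: prox(x) = [-3.5332, -2.9567]
||prox(x)|| = 4.6071
Step 4: Proximal objective.
0.5*||prox-x||^2 = 3.3282
lambda*||prox|| = 11.8863
Total = 15.2145


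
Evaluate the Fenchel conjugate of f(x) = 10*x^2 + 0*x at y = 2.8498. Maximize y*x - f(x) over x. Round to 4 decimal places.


f*(y) = sup_x {y*x - a*x^2 - b*x} = sup_x {(y-b)*x - a*x^2}
FOC: (y - b) - 2a*x = 0 => x* = (y - b)/(2a)
x* = (2.8498 - 0)/(2*10) = 0.1425
f*(2.8498) = (y-b)^2/(4a) = (2.8498 - 0)^2/(4*10)
= 8.1214/40 = 0.203


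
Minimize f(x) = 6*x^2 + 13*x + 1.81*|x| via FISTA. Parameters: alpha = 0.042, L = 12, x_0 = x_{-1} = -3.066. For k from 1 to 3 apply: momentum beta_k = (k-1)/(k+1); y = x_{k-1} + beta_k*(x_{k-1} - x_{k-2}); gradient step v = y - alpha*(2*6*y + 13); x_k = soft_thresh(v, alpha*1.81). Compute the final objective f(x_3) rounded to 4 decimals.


FISTA on f(x) = 6*x^2 + 13*x + 1.81*|x|
L = 12, alpha = 0.042
Iteration 1: beta = 0.0, y = -3.066 + 0.0*(-3.066 + 3.066) = -3.066
  grad(y) = -23.792, v = y - alpha*grad = -2.0667
  prox(v) = soft_thresh(-2.0667, 0.076) = -1.9907
Iteration 2: beta = 0.3333, y = -1.9907 + 0.3333*(-1.9907 + 3.066) = -1.6323
  grad(y) = -6.5875, v = y - alpha*grad = -1.3556
  prox(v) = soft_thresh(-1.3556, 0.076) = -1.2796
Iteration 3: beta = 0.5, y = -1.2796 + 0.5*(-1.2796 + 1.9907) = -0.924
  grad(y) = 1.9116, v = y - alpha*grad = -1.0043
  prox(v) = soft_thresh(-1.0043, 0.076) = -0.9283
f(x_3) = 6*(-0.9283)^2 + 13*(-0.9283) + 1.81*|-0.9283| = -5.2172


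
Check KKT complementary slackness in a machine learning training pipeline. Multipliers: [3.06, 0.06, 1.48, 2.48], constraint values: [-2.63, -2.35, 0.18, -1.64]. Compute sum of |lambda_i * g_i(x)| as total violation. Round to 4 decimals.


KKT complementary slackness check:
lambda_1 * g_1 = 3.06 * -2.63 = -8.0478
lambda_2 * g_2 = 0.06 * -2.35 = -0.141
lambda_3 * g_3 = 1.48 * 0.18 = 0.2664
lambda_4 * g_4 = 2.48 * -1.64 = -4.0672
Total violation = 8.0478 + 0.141 + 0.2664 + 4.0672 = 12.5224


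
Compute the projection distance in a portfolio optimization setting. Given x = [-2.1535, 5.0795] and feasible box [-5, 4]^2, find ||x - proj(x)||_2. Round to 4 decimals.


Project each component onto [-5, 4].
clip(-2.1535) = -2.1535, clip(5.0795) = 4.0
Projection = [-2.1535, 4.0]
Squared diffs: [0.0, 1.1653]
Distance = sqrt(1.1653) = 1.0795


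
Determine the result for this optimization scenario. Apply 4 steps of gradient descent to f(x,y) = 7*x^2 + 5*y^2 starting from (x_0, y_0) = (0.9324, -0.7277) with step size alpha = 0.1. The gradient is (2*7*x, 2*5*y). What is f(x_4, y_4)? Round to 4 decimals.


Gradient descent on f(x,y) = 7*x^2 + 5*y^2.
Starting point: (0.9324, -0.7277), alpha = 0.1
Step 1: grad_x = 2*7*0.9324 = 13.0536, grad_y = 2*5*-0.7277 = -7.277
  x_1 = 0.9324 - 0.1*13.0536 = -0.373
  y_1 = -0.7277 - 0.1*-7.277 = 0.0
Step 2: grad_x = 2*7*-0.373 = -5.2214, grad_y = 2*5*0.0 = 0.0
  x_2 = -0.373 - 0.1*-5.2214 = 0.1492
  y_2 = 0.0 - 0.1*0.0 = 0.0
Step 3: grad_x = 2*7*0.1492 = 2.0886, grad_y = 2*5*0.0 = 0.0
  x_3 = 0.1492 - 0.1*2.0886 = -0.0597
  y_3 = 0.0 - 0.1*0.0 = 0.0
Step 4: grad_x = 2*7*-0.0597 = -0.8354, grad_y = 2*5*0.0 = 0.0
  x_4 = -0.0597 - 0.1*-0.8354 = 0.0239
  y_4 = 0.0 - 0.1*0.0 = 0.0
f(0.0239, 0.0) = 7*0.0239^2 + 5*0.0^2 = 0.004


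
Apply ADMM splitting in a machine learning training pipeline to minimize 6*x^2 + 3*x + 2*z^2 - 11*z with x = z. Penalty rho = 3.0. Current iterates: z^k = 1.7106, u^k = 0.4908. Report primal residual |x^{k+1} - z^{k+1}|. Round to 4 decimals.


ADMM iteration with rho = 3.0, z^k = 1.7106, u^k = 0.4908
Step 1: x-update.
Minimize 6*x^2 + 3*x + (3.0/2)*(x - 1.7106 + 0.4908)^2
FOC: (2*6 + 3.0)*x = -3 + 3.0*(1.7106 - 0.4908)
x^{k+1} = 0.044
Step 2: z-update.
Minimize 2*z^2 - 11*z + (3.0/2)*(0.044 - z + 0.4908)^2
FOC: (2*2 + 3.0)*z = 11 + 3.0*(0.044 + 0.4908)
z^{k+1} = 1.8006
Step 3: u-update.
u^{k+1} = 0.4908 + 0.044 - 1.8006 = -1.2659
Step 4: Primal residual = |0.044 - 1.8006| = 1.7567


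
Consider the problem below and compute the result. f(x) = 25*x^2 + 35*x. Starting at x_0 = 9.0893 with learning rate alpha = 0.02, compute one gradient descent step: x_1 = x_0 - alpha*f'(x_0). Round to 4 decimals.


We compute the gradient at x_0 and apply the update.
f'(x) = 50*x + 35
f'(9.0893) = 50*9.0893 + 35 = 489.465
x_1 = 9.0893 - 0.02*489.465 = -0.7


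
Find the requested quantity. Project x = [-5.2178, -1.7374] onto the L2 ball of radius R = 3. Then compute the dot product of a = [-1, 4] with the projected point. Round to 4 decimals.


Step 1: Compute ||x|| (intermediates to 6 decimals).
||x|| = sqrt((-5.2178)^2 + (-1.7374)^2) = 5.499454
Step 2: Project.
Since ||x|| > R, scale = R/||x|| = 3/5.499454 = 0.545509, proj(x) = scale * x
proj(x) = [-2.846357, -0.947767]
Step 3: Dot product.
a^T * proj(x) = -1*(-2.846357) + 4*(-0.947767) = -0.9447


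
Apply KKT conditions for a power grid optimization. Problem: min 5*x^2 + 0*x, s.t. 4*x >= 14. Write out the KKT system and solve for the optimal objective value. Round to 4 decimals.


Step 1: Try lambda = 0 (constraint inactive).
x_unc = 0/(2*5) = 0.0
Check: 4*0.0 = 0.0 < 14 -- violated!
Step 2: Constraint must be active: 4*x = 14
x* = 14/4 = 3.5
lambda = (2*5*3.5 + 0)/4 = 8.75
Step 3: Compute optimal value.
f(x*) = 5*3.5^2 + 0*3.5 = 61.25


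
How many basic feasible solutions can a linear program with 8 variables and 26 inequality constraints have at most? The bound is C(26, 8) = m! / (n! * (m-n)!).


Each vertex corresponds to some choice of n active constraints out of m, so the number of vertices is at most C(m, n) = m! / (n!(m-n)!).
m = 26, n = 8
Numerator: 26 * 25 * 24 * 23 * 22 * 21 * 20 * 19
Denominator: 8! = 40320
C(26, 8) = 1562275


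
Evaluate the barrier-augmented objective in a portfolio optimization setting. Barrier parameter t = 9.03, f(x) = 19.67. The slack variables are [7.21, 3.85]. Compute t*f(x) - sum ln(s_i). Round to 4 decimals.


Step 1: Compute log-barrier.
ln values: [1.9755, 1.3481]
phi = -(1.9755 + 1.3481) = -3.3235
Step 2: Compute augmented objective.
t*f(x) = 9.03*19.67 = 177.6201
Total = 177.6201 - 3.3235 = 174.2966


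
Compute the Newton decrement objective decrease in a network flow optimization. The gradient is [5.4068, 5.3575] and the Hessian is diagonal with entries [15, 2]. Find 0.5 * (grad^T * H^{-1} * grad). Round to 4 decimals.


Step 1: H is diagonal, so H^(-1) * g = [0.3605, 2.6788].
Step 2: g^T H^(-1) g = sum_i g_i^2 / H_ii
  = (5.4068)^2/15 + (5.3575)^2/2
  = 1.9489 + 14.3514 = 16.3003
Step 3: Objective decrease = 0.5 * g^T H^(-1) g = 8.1502


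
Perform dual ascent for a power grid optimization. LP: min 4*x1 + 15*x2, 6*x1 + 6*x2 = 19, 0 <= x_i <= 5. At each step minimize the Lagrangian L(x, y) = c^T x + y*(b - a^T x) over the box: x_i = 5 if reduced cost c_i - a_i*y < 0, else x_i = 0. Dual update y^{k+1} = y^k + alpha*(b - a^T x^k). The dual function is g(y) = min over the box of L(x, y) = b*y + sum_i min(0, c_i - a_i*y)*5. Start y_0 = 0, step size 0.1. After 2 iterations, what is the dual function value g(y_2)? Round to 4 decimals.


Dual ascent for LP: min 4*x1 + 15*x2, 6*x1 + 6*x2 = 19, 0 <= x_i <= 5
Step 1: y^k = 0.0, reduced costs: (4.0, 15.0)
  x^k = (0.0, 0.0), subgradient = b - a^T x = 19.0
  y^{k+1} = 0.0 + 0.1*19.0 = 1.9
Step 2: y^k = 1.9, reduced costs: (-7.4, 3.6)
  x^k = (5.0, 0.0), subgradient = b - a^T x = -11.0
  y^{k+1} = 1.9 + 0.1*-11.0 = 0.8
Dual objective at y_2 = 0.8: reduced costs (-0.8, 10.2), box minimizer x = (5.0, 0.0)
g(y_2) = b*y + (c1 - a1*y)*x1 + (c2 - a2*y)*x2 = 19*0.8 + (-0.8)*5.0 + 10.2*0.0 = 15.2 - 4.0 + 0.0 = 11.2


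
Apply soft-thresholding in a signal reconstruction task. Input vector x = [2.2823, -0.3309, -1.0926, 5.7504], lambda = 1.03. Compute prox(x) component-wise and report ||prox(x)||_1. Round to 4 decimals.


Soft-thresholding with lambda = 1.03:
prox(2.2823) = sign(2.2823)*max(|2.2823| - 1.03, 0) = 1.2523
prox(-0.3309) = sign(-0.3309)*max(|-0.3309| - 1.03, 0) = 0.0
prox(-1.0926) = sign(-1.0926)*max(|-1.0926| - 1.03, 0) = -0.0626
prox(5.7504) = sign(5.7504)*max(|5.7504| - 1.03, 0) = 4.7204
prox(x) = [1.2523, 0.0, -0.0626, 4.7204]
||prox(x)||_1 = 1.2523 + 0.0 + 0.0626 + 4.7204 = 6.0353


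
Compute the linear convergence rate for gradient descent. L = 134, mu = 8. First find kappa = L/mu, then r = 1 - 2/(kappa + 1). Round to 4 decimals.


Step 1: Compute the condition number.
kappa = L/mu = 134/8 = 16.75
Step 2: Compute the convergence rate.
r = 1 - 2/(kappa + 1) = 1 - 2*mu/(L + mu) = (L - mu)/(L + mu) = 126/142 = 0.8873


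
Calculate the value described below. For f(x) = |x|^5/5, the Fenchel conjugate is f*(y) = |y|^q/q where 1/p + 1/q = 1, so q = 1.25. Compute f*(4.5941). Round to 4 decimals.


The conjugate exponent q satisfies 1/p + 1/q = 1.
p = 5, so q = 5/(5 - 1) = 1.25
|y|^q = 4.5941^1.25 = 6.7259
f*(4.5941) = 6.7259 / 1.25 = 5.3807


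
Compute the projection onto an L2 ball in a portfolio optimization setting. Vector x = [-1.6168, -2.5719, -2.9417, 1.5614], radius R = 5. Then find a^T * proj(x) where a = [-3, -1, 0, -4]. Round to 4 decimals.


Step 1: Compute ||x|| (intermediates to 6 decimals).
||x|| = sqrt((-1.6168)^2 + (-2.5719)^2 + (-2.9417)^2 + 1.5614^2) = 4.507802
Step 2: Project.
Since ||x|| <= R, proj = x (no scaling needed).
proj(x) = [-1.6168, -2.5719, -2.9417, 1.5614]
Step 3: Dot product.
a^T * proj(x) = -3*(-1.6168) - 1*(-2.5719) + 0*(-2.9417) - 4*1.5614 = 1.1767


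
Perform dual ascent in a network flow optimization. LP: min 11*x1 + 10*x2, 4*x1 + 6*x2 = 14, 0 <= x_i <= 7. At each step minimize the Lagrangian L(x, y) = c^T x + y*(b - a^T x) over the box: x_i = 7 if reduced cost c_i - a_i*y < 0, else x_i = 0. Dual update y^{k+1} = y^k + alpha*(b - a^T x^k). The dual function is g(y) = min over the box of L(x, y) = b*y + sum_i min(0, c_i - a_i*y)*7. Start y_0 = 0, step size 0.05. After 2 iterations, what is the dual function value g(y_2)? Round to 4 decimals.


Dual ascent for LP: min 11*x1 + 10*x2, 4*x1 + 6*x2 = 14, 0 <= x_i <= 7
Step 1: y^k = 0.0, reduced costs: (11.0, 10.0)
  x^k = (0.0, 0.0), subgradient = b - a^T x = 14.0
  y^{k+1} = 0.0 + 0.05*14.0 = 0.7
Step 2: y^k = 0.7, reduced costs: (8.2, 5.8)
  x^k = (0.0, 0.0), subgradient = b - a^T x = 14.0
  y^{k+1} = 0.7 + 0.05*14.0 = 1.4
Dual objective at y_2 = 1.4: reduced costs (5.4, 1.6), box minimizer x = (0.0, 0.0)
g(y_2) = b*y + (c1 - a1*y)*x1 + (c2 - a2*y)*x2 = 14*1.4 + 5.4*0.0 + 1.6*0.0 = 19.6 + 0.0 + 0.0 = 19.6


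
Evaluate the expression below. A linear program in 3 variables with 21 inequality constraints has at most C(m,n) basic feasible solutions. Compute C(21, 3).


Each vertex corresponds to some choice of n active constraints out of m, so the number of vertices is at most C(m, n) = m! / (n!(m-n)!).
m = 21, n = 3
Numerator: 21 * 20 * 19
Denominator: 3! = 6
C(21, 3) = 1330


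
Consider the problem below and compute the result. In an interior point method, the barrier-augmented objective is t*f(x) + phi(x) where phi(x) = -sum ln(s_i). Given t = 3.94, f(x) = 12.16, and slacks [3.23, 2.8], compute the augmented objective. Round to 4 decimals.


Step 1: Compute log-barrier.
ln values: [1.1725, 1.0296]
phi = -(1.1725 + 1.0296) = -2.2021
Step 2: Compute augmented objective.
t*f(x) = 3.94*12.16 = 47.9104
Total = 47.9104 - 2.2021 = 45.7083
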